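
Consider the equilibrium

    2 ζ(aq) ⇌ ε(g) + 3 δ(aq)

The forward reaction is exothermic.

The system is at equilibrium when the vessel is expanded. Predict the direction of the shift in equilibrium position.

Gas moles: reactants 0, products 1 (Δn_gas = +1). Expansion shifts the system toward the side with more moles of gas — to the right.

right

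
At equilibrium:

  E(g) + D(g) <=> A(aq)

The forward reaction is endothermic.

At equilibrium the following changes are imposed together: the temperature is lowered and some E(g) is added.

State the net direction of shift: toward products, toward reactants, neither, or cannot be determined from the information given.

cannot be determined

The forward reaction is endothermic. Lowering T favours the exothermic direction — shift to the left.
Adding E (g), a reactant, drives the reaction to the right.
The individual effects push in opposite directions; without quantitative information the net direction cannot be determined.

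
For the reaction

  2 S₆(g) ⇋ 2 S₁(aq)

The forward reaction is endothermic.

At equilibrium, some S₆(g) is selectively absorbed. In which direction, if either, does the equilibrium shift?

Removing S₆ (g), a reactant, drives the reaction to the left.

left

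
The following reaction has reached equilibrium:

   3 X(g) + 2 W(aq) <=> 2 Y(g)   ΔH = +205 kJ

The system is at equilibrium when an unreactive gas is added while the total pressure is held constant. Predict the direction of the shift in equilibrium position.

left

Adding inert gas at constant total pressure expands the volume and lowers every reacting partial pressure. With Δn_gas = 2 − 3 = -1, Q moves away from K toward the side with fewer gas moles, so the system shifts toward the side with more gas moles — to the left.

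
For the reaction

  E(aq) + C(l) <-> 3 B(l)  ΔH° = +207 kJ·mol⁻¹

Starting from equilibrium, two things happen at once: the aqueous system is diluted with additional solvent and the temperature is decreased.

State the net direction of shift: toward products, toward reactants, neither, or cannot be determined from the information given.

Dilution lowers every aqueous concentration by the same factor. Δn_aq = 0 − 1 = -1, so the system shifts toward the side with more dissolved moles — to the left.
The forward reaction is endothermic. Lowering T favours the exothermic direction — shift to the left.
All effects act in the same direction — net shift to the left.

left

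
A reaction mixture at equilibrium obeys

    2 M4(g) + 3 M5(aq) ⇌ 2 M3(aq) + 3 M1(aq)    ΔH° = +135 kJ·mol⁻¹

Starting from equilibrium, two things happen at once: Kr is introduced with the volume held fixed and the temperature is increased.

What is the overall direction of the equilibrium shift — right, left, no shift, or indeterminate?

right

At constant volume, adding an inert gas leaves every reacting species' partial pressure unchanged, so Q is unchanged — no shift from this change.
The forward reaction is endothermic. Raising T favours the endothermic direction — shift to the right.
Only the nonzero effect(s) matter; the net shift is to the right.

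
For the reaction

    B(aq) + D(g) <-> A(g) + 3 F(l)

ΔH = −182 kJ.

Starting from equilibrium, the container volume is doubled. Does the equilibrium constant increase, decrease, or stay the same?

unchanged

The equilibrium constant depends only on temperature. This perturbation changes neither the position of equilibrium nor K.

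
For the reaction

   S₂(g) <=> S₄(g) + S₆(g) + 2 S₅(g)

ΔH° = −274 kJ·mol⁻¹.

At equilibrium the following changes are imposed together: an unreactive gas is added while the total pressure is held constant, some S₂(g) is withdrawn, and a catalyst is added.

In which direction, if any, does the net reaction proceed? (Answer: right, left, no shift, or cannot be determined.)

cannot be determined

Adding inert gas at constant total pressure expands the volume and lowers every reacting partial pressure. With Δn_gas = 4 − 1 = +3, Q moves away from K toward the side with fewer gas moles, so the system shifts toward the side with more gas moles — to the right.
Removing S₂ (g), a reactant, drives the reaction to the left.
A catalyst speeds both forward and reverse rates equally; it changes neither Q nor K — no shift from this change.
The individual effects push in opposite directions; without quantitative information the net direction cannot be determined.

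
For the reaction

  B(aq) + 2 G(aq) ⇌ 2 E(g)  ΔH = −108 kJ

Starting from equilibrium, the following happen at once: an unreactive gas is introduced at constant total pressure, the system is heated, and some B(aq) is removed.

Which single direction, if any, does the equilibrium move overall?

cannot be determined

Adding inert gas at constant total pressure expands the volume and lowers every reacting partial pressure. With Δn_gas = 2 − 0 = +2, Q moves away from K toward the side with fewer gas moles, so the system shifts toward the side with more gas moles — to the right.
The forward reaction is exothermic. Raising T favours the endothermic direction — shift to the left.
Removing B (aq), a reactant, drives the reaction to the left.
The individual effects push in opposite directions; without quantitative information the net direction cannot be determined.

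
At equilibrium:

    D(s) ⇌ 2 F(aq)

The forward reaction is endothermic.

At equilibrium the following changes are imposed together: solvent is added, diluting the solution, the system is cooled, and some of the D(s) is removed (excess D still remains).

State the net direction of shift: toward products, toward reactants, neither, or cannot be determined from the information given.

Dilution lowers every aqueous concentration by the same factor. Δn_aq = 2 − 0 = +2, so the system shifts toward the side with more dissolved moles — to the right.
The forward reaction is endothermic. Lowering T favours the exothermic direction — shift to the left.
D is a pure solid; its activity is 1 regardless of amount, so Q is unaffected — no shift from this change.
The individual effects push in opposite directions; without quantitative information the net direction cannot be determined.

cannot be determined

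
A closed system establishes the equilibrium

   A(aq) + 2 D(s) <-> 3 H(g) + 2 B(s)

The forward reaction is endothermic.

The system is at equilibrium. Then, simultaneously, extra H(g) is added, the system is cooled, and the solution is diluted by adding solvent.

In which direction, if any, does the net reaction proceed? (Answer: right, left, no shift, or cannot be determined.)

left

Adding H (g), a product, drives the reaction to the left.
The forward reaction is endothermic. Lowering T favours the exothermic direction — shift to the left.
Dilution lowers every aqueous concentration by the same factor. Δn_aq = 0 − 1 = -1, so the system shifts toward the side with more dissolved moles — to the left.
All effects act in the same direction — net shift to the left.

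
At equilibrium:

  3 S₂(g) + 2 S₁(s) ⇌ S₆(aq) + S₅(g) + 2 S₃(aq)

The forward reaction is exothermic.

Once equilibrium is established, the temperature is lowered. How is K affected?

K depends on temperature via the van 't Hoff relation. The forward reaction is exothermic, so lowering T increases K.

increases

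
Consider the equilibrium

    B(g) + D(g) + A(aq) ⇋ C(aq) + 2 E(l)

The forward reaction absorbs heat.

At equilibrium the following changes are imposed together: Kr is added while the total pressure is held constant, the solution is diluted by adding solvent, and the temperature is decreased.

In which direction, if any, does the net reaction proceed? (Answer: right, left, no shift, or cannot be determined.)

Adding inert gas at constant total pressure expands the volume and lowers every reacting partial pressure. With Δn_gas = 0 − 2 = -2, Q moves away from K toward the side with fewer gas moles, so the system shifts toward the side with more gas moles — to the left.
Dilution scales every aqueous concentration by the same factor. Δn_aq = 1 − 1 = 0, so Q is unchanged — no shift.
The forward reaction is endothermic. Lowering T favours the exothermic direction — shift to the left.
Only the nonzero effect(s) matter; the net shift is to the left.

left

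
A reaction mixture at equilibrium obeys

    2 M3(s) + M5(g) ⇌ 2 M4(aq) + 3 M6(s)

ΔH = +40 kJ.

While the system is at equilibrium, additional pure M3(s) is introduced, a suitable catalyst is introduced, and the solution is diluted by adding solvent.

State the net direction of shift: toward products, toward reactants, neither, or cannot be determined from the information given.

M3 is a pure solid; its activity is 1 regardless of amount, so Q is unaffected — no shift from this change.
A catalyst speeds both forward and reverse rates equally; it changes neither Q nor K — no shift from this change.
Dilution lowers every aqueous concentration by the same factor. Δn_aq = 2 − 0 = +2, so the system shifts toward the side with more dissolved moles — to the right.
Only the nonzero effect(s) matter; the net shift is to the right.

right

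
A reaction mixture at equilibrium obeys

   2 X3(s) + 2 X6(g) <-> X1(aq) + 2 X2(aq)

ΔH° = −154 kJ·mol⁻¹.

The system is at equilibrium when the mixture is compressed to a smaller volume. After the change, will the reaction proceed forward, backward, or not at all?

right

Gas moles: reactants 2, products 0 (Δn_gas = -2). Compression shifts the system toward the side with fewer moles of gas — to the right.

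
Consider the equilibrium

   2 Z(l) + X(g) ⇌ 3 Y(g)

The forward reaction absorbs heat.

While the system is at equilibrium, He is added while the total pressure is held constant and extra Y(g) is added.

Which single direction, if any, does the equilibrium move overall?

cannot be determined

Adding inert gas at constant total pressure expands the volume and lowers every reacting partial pressure. With Δn_gas = 3 − 1 = +2, Q moves away from K toward the side with fewer gas moles, so the system shifts toward the side with more gas moles — to the right.
Adding Y (g), a product, drives the reaction to the left.
The individual effects push in opposite directions; without quantitative information the net direction cannot be determined.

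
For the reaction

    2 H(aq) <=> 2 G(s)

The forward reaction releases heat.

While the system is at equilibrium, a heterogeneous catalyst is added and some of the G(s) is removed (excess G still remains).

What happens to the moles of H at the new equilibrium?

A catalyst speeds both forward and reverse rates equally; it changes neither Q nor K — no shift from this change.
G is a pure solid; its activity is 1 regardless of amount, so Q is unaffected — no shift from this change.
No net shift occurs, so the amount of H is unchanged.

unchanged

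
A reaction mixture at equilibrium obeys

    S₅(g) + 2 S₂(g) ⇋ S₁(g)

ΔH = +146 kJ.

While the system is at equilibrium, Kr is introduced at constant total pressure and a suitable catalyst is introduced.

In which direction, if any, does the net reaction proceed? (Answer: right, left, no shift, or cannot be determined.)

Adding inert gas at constant total pressure expands the volume and lowers every reacting partial pressure. With Δn_gas = 1 − 3 = -2, Q moves away from K toward the side with fewer gas moles, so the system shifts toward the side with more gas moles — to the left.
A catalyst speeds both forward and reverse rates equally; it changes neither Q nor K — no shift from this change.
Only the nonzero effect(s) matter; the net shift is to the left.

left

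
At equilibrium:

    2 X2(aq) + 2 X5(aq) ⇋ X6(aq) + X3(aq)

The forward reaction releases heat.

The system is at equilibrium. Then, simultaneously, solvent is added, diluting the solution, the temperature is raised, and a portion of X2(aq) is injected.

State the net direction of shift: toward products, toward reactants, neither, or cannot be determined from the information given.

Dilution lowers every aqueous concentration by the same factor. Δn_aq = 2 − 4 = -2, so the system shifts toward the side with more dissolved moles — to the left.
The forward reaction is exothermic. Raising T favours the endothermic direction — shift to the left.
Adding X2 (aq), a reactant, drives the reaction to the right.
The individual effects push in opposite directions; without quantitative information the net direction cannot be determined.

cannot be determined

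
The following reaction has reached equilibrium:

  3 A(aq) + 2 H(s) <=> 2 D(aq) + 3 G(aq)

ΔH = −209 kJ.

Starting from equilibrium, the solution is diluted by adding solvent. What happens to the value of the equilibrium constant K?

The equilibrium constant depends only on temperature. This perturbation may move the position of equilibrium, but since T is unchanged, K itself is unchanged.

unchanged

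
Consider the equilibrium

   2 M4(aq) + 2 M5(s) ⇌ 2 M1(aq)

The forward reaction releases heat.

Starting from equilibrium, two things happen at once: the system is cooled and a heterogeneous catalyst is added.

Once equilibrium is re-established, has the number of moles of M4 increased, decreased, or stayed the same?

The forward reaction is exothermic. Lowering T favours the exothermic direction — shift to the right.
A catalyst speeds both forward and reverse rates equally; it changes neither Q nor K — no shift from this change.
The net shift is to the right. M4 is a reactant, so its amount decreases.

decreases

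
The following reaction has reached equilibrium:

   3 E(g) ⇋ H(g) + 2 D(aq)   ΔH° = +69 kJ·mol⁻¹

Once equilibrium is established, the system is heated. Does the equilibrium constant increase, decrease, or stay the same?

increases

K depends on temperature via the van 't Hoff relation. The forward reaction is endothermic, so raising T increases K.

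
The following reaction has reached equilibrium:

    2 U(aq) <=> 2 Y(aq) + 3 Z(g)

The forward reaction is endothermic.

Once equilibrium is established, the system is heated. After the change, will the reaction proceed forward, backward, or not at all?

The forward reaction is endothermic. Raising T favours the endothermic direction — shift to the right.

right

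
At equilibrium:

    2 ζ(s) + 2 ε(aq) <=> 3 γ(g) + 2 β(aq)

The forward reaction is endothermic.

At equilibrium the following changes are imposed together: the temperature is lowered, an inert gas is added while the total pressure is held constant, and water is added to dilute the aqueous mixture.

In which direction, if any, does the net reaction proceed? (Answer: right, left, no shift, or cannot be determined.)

The forward reaction is endothermic. Lowering T favours the exothermic direction — shift to the left.
Adding inert gas at constant total pressure expands the volume and lowers every reacting partial pressure. With Δn_gas = 3 − 0 = +3, Q moves away from K toward the side with fewer gas moles, so the system shifts toward the side with more gas moles — to the right.
Dilution scales every aqueous concentration by the same factor. Δn_aq = 2 − 2 = 0, so Q is unchanged — no shift.
The individual effects push in opposite directions; without quantitative information the net direction cannot be determined.

cannot be determined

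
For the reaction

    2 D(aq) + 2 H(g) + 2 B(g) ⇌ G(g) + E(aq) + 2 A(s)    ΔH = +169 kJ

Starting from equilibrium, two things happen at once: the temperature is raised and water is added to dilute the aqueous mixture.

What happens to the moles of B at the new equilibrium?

cannot be determined

The forward reaction is endothermic. Raising T favours the endothermic direction — shift to the right.
Dilution lowers every aqueous concentration by the same factor. Δn_aq = 1 − 2 = -1, so the system shifts toward the side with more dissolved moles — to the left.
The two effects oppose each other, so the net shift — and hence the change in B — cannot be determined from the given information.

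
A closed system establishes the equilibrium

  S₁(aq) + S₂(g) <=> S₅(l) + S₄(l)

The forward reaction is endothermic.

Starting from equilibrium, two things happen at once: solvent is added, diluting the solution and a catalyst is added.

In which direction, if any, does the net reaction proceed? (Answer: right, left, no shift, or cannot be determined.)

Dilution lowers every aqueous concentration by the same factor. Δn_aq = 0 − 1 = -1, so the system shifts toward the side with more dissolved moles — to the left.
A catalyst speeds both forward and reverse rates equally; it changes neither Q nor K — no shift from this change.
Only the nonzero effect(s) matter; the net shift is to the left.

left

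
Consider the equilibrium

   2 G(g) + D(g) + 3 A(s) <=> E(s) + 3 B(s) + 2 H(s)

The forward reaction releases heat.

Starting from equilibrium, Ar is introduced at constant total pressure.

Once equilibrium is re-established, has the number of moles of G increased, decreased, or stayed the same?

increases

Adding inert gas at constant total pressure expands the volume and lowers every reacting partial pressure. With Δn_gas = 0 − 3 = -3, Q moves away from K toward the side with fewer gas moles, so the system shifts toward the side with more gas moles — to the left.
The net shift is to the left. G is a reactant, so its amount increases.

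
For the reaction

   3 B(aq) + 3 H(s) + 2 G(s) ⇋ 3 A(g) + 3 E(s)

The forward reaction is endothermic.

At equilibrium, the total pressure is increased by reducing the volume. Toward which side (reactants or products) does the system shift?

left

Gas moles: reactants 0, products 3 (Δn_gas = +3). Compression shifts the system toward the side with fewer moles of gas — to the left.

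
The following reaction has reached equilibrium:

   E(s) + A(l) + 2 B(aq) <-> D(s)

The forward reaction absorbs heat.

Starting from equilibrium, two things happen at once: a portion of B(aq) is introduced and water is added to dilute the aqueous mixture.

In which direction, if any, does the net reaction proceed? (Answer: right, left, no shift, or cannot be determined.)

Adding B (aq), a reactant, drives the reaction to the right.
Dilution lowers every aqueous concentration by the same factor. Δn_aq = 0 − 2 = -2, so the system shifts toward the side with more dissolved moles — to the left.
The individual effects push in opposite directions; without quantitative information the net direction cannot be determined.

cannot be determined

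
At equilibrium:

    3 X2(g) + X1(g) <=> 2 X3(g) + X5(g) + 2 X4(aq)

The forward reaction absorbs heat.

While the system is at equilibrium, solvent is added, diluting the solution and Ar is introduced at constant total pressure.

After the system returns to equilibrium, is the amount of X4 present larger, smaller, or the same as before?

cannot be determined

Dilution lowers every aqueous concentration by the same factor. Δn_aq = 2 − 0 = +2, so the system shifts toward the side with more dissolved moles — to the right.
Adding inert gas at constant total pressure expands the volume and lowers every reacting partial pressure. With Δn_gas = 3 − 4 = -1, Q moves away from K toward the side with fewer gas moles, so the system shifts toward the side with more gas moles — to the left.
The two effects oppose each other, so the net shift — and hence the change in X4 — cannot be determined from the given information.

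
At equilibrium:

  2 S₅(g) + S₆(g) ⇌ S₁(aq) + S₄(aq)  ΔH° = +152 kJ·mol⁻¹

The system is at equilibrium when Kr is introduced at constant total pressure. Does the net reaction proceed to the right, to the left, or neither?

Adding inert gas at constant total pressure expands the volume and lowers every reacting partial pressure. With Δn_gas = 0 − 3 = -3, Q moves away from K toward the side with fewer gas moles, so the system shifts toward the side with more gas moles — to the left.

left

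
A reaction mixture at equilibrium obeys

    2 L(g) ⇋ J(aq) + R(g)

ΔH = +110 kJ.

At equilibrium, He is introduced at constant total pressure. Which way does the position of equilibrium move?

Adding inert gas at constant total pressure expands the volume and lowers every reacting partial pressure. With Δn_gas = 1 − 2 = -1, Q moves away from K toward the side with fewer gas moles, so the system shifts toward the side with more gas moles — to the left.

left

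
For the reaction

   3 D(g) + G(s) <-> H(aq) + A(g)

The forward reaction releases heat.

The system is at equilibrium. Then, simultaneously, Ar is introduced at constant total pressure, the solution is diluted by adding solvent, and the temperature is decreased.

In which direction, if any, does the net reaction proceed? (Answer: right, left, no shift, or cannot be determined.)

cannot be determined

Adding inert gas at constant total pressure expands the volume and lowers every reacting partial pressure. With Δn_gas = 1 − 3 = -2, Q moves away from K toward the side with fewer gas moles, so the system shifts toward the side with more gas moles — to the left.
Dilution lowers every aqueous concentration by the same factor. Δn_aq = 1 − 0 = +1, so the system shifts toward the side with more dissolved moles — to the right.
The forward reaction is exothermic. Lowering T favours the exothermic direction — shift to the right.
The individual effects push in opposite directions; without quantitative information the net direction cannot be determined.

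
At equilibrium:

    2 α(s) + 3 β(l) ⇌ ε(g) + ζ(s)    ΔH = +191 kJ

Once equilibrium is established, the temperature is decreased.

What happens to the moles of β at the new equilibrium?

The forward reaction is endothermic. Lowering T favours the exothermic direction — shift to the left.
The net shift is to the left. β is a reactant, so its amount increases.

increases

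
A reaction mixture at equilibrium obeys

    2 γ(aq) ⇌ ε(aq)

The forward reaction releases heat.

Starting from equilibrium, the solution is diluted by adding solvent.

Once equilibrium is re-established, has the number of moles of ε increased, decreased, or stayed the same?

decreases

Dilution lowers every aqueous concentration by the same factor. Δn_aq = 1 − 2 = -1, so the system shifts toward the side with more dissolved moles — to the left.
The net shift is to the left. ε is a product, so its amount decreases.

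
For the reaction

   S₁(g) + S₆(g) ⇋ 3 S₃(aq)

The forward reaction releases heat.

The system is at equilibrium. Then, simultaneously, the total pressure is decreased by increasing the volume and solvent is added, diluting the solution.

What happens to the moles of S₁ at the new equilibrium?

Gas moles: reactants 2, products 0 (Δn_gas = -2). Expansion shifts the system toward the side with more moles of gas — to the left.
Dilution lowers every aqueous concentration by the same factor. Δn_aq = 3 − 0 = +3, so the system shifts toward the side with more dissolved moles — to the right.
The two effects oppose each other, so the net shift — and hence the change in S₁ — cannot be determined from the given information.

cannot be determined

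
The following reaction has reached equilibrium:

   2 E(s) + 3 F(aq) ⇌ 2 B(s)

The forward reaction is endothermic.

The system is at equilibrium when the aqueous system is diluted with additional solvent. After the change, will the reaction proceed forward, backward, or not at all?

Dilution lowers every aqueous concentration by the same factor. Δn_aq = 0 − 3 = -3, so the system shifts toward the side with more dissolved moles — to the left.

left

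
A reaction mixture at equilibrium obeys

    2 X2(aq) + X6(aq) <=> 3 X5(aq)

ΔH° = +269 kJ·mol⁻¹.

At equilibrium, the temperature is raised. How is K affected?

increases

K depends on temperature via the van 't Hoff relation. The forward reaction is endothermic, so raising T increases K.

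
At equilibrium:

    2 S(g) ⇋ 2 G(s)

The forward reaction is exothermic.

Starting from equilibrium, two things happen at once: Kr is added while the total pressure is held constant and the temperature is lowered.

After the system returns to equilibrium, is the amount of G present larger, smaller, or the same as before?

Adding inert gas at constant total pressure expands the volume and lowers every reacting partial pressure. With Δn_gas = 0 − 2 = -2, Q moves away from K toward the side with fewer gas moles, so the system shifts toward the side with more gas moles — to the left.
The forward reaction is exothermic. Lowering T favours the exothermic direction — shift to the right.
The two effects oppose each other, so the net shift — and hence the change in G — cannot be determined from the given information.

cannot be determined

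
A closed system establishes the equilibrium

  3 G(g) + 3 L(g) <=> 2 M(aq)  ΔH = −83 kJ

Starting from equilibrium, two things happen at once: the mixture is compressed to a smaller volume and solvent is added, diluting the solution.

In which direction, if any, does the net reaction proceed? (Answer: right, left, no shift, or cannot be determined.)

right

Gas moles: reactants 6, products 0 (Δn_gas = -6). Compression shifts the system toward the side with fewer moles of gas — to the right.
Dilution lowers every aqueous concentration by the same factor. Δn_aq = 2 − 0 = +2, so the system shifts toward the side with more dissolved moles — to the right.
All effects act in the same direction — net shift to the right.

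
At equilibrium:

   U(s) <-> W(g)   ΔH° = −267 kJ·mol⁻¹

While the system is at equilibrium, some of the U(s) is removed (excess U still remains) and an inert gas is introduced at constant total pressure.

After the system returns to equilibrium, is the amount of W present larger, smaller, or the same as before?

increases

U is a pure solid; its activity is 1 regardless of amount, so Q is unaffected — no shift from this change.
Adding inert gas at constant total pressure expands the volume and lowers every reacting partial pressure. With Δn_gas = 1 − 0 = +1, Q moves away from K toward the side with fewer gas moles, so the system shifts toward the side with more gas moles — to the right.
The net shift is to the right. W is a product, so its amount increases.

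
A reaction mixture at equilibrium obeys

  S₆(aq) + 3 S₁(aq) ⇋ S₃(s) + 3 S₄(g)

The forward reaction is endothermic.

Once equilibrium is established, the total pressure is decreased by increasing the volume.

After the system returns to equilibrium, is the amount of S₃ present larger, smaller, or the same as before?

Gas moles: reactants 0, products 3 (Δn_gas = +3). Expansion shifts the system toward the side with more moles of gas — to the right.
The net shift is to the right. S₃ is a product, so its amount increases.

increases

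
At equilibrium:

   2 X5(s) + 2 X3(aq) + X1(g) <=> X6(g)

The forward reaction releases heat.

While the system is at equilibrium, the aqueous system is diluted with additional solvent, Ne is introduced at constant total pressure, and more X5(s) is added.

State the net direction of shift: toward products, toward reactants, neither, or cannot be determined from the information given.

Dilution lowers every aqueous concentration by the same factor. Δn_aq = 0 − 2 = -2, so the system shifts toward the side with more dissolved moles — to the left.
Adding inert gas at constant total pressure expands the volume, scaling every reacting partial pressure by the same factor. Δn_gas = 1 − 1 = 0, so Q is unchanged — no shift.
X5 is a pure solid; its activity is 1 regardless of amount, so Q is unaffected — no shift from this change.
Only the nonzero effect(s) matter; the net shift is to the left.

left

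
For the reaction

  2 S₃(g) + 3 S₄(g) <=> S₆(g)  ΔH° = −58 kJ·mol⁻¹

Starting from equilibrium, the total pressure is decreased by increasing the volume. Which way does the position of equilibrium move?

Gas moles: reactants 5, products 1 (Δn_gas = -4). Expansion shifts the system toward the side with more moles of gas — to the left.

left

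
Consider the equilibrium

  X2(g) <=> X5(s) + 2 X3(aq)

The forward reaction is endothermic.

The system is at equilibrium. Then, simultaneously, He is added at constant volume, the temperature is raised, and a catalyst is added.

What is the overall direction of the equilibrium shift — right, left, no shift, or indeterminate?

At constant volume, adding an inert gas leaves every reacting species' partial pressure unchanged, so Q is unchanged — no shift from this change.
The forward reaction is endothermic. Raising T favours the endothermic direction — shift to the right.
A catalyst speeds both forward and reverse rates equally; it changes neither Q nor K — no shift from this change.
Only the nonzero effect(s) matter; the net shift is to the right.

right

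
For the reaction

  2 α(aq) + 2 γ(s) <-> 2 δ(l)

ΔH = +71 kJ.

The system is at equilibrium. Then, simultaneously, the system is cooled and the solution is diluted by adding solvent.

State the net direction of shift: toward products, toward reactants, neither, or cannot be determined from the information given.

left

The forward reaction is endothermic. Lowering T favours the exothermic direction — shift to the left.
Dilution lowers every aqueous concentration by the same factor. Δn_aq = 0 − 2 = -2, so the system shifts toward the side with more dissolved moles — to the left.
All effects act in the same direction — net shift to the left.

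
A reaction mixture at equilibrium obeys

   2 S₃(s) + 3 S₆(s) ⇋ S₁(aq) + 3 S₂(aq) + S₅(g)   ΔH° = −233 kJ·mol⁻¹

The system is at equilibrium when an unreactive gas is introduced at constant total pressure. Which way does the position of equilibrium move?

Adding inert gas at constant total pressure expands the volume and lowers every reacting partial pressure. With Δn_gas = 1 − 0 = +1, Q moves away from K toward the side with fewer gas moles, so the system shifts toward the side with more gas moles — to the right.

right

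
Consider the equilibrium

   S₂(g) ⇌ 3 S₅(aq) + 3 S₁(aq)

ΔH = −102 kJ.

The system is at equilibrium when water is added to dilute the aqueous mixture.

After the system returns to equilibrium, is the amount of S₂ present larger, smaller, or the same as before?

decreases

Dilution lowers every aqueous concentration by the same factor. Δn_aq = 6 − 0 = +6, so the system shifts toward the side with more dissolved moles — to the right.
The net shift is to the right. S₂ is a reactant, so its amount decreases.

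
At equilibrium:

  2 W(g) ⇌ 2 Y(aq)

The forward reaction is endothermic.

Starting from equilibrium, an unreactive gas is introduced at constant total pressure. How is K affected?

The equilibrium constant depends only on temperature. This perturbation may move the position of equilibrium, but since T is unchanged, K itself is unchanged.

unchanged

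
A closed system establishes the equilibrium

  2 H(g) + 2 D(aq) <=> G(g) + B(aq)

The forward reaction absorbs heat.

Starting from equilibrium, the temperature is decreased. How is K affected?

K depends on temperature via the van 't Hoff relation. The forward reaction is endothermic, so lowering T decreases K.

decreases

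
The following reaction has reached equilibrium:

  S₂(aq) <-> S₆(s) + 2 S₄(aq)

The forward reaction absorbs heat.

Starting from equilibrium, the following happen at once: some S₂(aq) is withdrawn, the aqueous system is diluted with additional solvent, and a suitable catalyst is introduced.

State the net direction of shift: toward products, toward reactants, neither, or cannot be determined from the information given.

cannot be determined

Removing S₂ (aq), a reactant, drives the reaction to the left.
Dilution lowers every aqueous concentration by the same factor. Δn_aq = 2 − 1 = +1, so the system shifts toward the side with more dissolved moles — to the right.
A catalyst speeds both forward and reverse rates equally; it changes neither Q nor K — no shift from this change.
The individual effects push in opposite directions; without quantitative information the net direction cannot be determined.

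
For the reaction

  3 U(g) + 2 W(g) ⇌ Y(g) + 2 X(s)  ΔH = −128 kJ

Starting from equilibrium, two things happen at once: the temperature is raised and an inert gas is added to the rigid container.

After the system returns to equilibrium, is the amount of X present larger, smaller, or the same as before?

decreases

The forward reaction is exothermic. Raising T favours the endothermic direction — shift to the left.
At constant volume, adding an inert gas leaves every reacting species' partial pressure unchanged, so Q is unchanged — no shift from this change.
The net shift is to the left. X is a product, so its amount decreases.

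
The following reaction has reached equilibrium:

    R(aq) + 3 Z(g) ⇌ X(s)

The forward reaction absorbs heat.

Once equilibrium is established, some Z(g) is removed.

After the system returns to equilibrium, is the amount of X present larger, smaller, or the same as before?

decreases

Removing Z (g), a reactant, drives the reaction to the left.
The net shift is to the left. X is a product, so its amount decreases.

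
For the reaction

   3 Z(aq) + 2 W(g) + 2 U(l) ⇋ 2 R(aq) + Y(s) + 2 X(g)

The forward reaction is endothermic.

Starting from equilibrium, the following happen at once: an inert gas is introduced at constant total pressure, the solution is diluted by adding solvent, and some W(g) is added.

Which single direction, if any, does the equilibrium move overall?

cannot be determined

Adding inert gas at constant total pressure expands the volume, scaling every reacting partial pressure by the same factor. Δn_gas = 2 − 2 = 0, so Q is unchanged — no shift.
Dilution lowers every aqueous concentration by the same factor. Δn_aq = 2 − 3 = -1, so the system shifts toward the side with more dissolved moles — to the left.
Adding W (g), a reactant, drives the reaction to the right.
The individual effects push in opposite directions; without quantitative information the net direction cannot be determined.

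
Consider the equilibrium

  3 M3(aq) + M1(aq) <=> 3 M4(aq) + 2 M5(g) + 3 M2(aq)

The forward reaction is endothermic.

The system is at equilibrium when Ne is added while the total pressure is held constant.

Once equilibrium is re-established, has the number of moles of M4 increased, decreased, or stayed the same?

Adding inert gas at constant total pressure expands the volume and lowers every reacting partial pressure. With Δn_gas = 2 − 0 = +2, Q moves away from K toward the side with fewer gas moles, so the system shifts toward the side with more gas moles — to the right.
The net shift is to the right. M4 is a product, so its amount increases.

increases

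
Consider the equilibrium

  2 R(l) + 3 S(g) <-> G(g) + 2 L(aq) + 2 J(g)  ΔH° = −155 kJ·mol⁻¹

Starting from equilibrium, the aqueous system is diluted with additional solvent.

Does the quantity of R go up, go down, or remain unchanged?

decreases

Dilution lowers every aqueous concentration by the same factor. Δn_aq = 2 − 0 = +2, so the system shifts toward the side with more dissolved moles — to the right.
The net shift is to the right. R is a reactant, so its amount decreases.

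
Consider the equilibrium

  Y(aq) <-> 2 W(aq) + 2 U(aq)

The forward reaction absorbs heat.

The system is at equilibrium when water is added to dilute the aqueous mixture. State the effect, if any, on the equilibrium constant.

The equilibrium constant depends only on temperature. This perturbation may move the position of equilibrium, but since T is unchanged, K itself is unchanged.

unchanged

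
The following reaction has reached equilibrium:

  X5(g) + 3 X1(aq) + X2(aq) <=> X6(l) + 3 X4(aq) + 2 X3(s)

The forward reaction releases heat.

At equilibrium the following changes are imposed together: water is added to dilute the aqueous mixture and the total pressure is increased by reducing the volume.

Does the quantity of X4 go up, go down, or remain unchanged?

cannot be determined

Dilution lowers every aqueous concentration by the same factor. Δn_aq = 3 − 4 = -1, so the system shifts toward the side with more dissolved moles — to the left.
Gas moles: reactants 1, products 0 (Δn_gas = -1). Compression shifts the system toward the side with fewer moles of gas — to the right.
The two effects oppose each other, so the net shift — and hence the change in X4 — cannot be determined from the given information.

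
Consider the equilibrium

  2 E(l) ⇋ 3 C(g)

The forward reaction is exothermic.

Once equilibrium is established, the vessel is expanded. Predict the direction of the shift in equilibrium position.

Gas moles: reactants 0, products 3 (Δn_gas = +3). Expansion shifts the system toward the side with more moles of gas — to the right.

right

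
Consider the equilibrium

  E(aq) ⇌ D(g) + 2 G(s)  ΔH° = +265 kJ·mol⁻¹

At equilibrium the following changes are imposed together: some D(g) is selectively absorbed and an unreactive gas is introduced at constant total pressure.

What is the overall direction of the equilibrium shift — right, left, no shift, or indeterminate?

right

Removing D (g), a product, drives the reaction to the right.
Adding inert gas at constant total pressure expands the volume and lowers every reacting partial pressure. With Δn_gas = 1 − 0 = +1, Q moves away from K toward the side with fewer gas moles, so the system shifts toward the side with more gas moles — to the right.
All effects act in the same direction — net shift to the right.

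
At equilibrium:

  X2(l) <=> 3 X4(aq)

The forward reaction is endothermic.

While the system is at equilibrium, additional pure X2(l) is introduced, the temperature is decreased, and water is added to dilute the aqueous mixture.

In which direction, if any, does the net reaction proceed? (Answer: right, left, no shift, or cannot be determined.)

X2 is a pure liquid; its activity is 1 regardless of amount, so Q is unaffected — no shift from this change.
The forward reaction is endothermic. Lowering T favours the exothermic direction — shift to the left.
Dilution lowers every aqueous concentration by the same factor. Δn_aq = 3 − 0 = +3, so the system shifts toward the side with more dissolved moles — to the right.
The individual effects push in opposite directions; without quantitative information the net direction cannot be determined.

cannot be determined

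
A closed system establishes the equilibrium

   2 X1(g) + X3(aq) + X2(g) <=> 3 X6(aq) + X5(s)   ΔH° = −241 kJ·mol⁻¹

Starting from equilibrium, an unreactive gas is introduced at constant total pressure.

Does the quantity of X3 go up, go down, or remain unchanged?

increases

Adding inert gas at constant total pressure expands the volume and lowers every reacting partial pressure. With Δn_gas = 0 − 3 = -3, Q moves away from K toward the side with fewer gas moles, so the system shifts toward the side with more gas moles — to the left.
The net shift is to the left. X3 is a reactant, so its amount increases.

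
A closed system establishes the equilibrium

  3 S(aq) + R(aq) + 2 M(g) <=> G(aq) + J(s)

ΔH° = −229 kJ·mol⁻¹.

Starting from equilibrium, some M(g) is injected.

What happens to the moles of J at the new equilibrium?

Adding M (g), a reactant, drives the reaction to the right.
The net shift is to the right. J is a product, so its amount increases.

increases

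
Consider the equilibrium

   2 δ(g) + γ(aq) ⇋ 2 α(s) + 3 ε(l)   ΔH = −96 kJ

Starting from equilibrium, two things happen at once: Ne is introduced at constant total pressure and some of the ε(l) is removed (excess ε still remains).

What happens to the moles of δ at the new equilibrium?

increases

Adding inert gas at constant total pressure expands the volume and lowers every reacting partial pressure. With Δn_gas = 0 − 2 = -2, Q moves away from K toward the side with fewer gas moles, so the system shifts toward the side with more gas moles — to the left.
ε is a pure liquid; its activity is 1 regardless of amount, so Q is unaffected — no shift from this change.
The net shift is to the left. δ is a reactant, so its amount increases.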